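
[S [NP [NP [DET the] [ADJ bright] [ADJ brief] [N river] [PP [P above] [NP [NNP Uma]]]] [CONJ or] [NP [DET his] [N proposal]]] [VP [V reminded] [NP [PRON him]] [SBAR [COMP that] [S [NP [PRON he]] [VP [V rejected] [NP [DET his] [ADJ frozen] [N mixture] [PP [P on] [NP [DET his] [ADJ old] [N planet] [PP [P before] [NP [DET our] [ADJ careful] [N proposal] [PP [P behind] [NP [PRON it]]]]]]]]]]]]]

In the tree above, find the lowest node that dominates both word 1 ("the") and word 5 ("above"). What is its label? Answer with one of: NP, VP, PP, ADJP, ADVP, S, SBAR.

NP

Word 1 lies under S → NP → NP → DET; word 5 lies under S → NP → NP → PP → P. The lowest shared node is the NP.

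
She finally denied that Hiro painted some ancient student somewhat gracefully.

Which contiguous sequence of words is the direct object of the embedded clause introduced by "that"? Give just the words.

"painted" heads the VP of the embedded clause introduced by "that", and "some ancient student" is its direct object.

some ancient student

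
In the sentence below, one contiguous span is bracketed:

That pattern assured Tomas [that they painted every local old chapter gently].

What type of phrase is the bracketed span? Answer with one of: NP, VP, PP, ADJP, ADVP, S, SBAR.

The span is built around the complementizer "that" — a subordinate clause (SBAR).

SBAR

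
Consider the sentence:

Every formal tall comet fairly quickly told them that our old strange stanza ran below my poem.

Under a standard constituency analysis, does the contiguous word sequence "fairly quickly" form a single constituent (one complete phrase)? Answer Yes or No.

Yes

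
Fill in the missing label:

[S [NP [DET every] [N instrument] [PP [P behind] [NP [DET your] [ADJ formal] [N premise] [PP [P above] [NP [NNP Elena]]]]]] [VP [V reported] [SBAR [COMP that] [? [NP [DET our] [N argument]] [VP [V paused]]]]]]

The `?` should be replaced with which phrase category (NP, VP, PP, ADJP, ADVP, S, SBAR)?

S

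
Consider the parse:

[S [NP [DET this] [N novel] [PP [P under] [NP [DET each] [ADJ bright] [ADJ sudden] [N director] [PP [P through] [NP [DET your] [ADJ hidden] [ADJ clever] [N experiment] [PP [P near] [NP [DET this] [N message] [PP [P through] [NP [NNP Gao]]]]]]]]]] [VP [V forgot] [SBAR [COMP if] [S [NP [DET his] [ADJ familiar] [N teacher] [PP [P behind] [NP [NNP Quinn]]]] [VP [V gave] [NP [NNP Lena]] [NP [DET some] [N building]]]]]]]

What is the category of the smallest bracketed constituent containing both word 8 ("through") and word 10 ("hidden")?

PP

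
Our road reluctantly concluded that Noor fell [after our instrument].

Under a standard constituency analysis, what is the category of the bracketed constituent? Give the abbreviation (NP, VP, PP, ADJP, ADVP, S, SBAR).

PP

"after" is the head of the bracketed span, so the span is a prepositional phrase: PP.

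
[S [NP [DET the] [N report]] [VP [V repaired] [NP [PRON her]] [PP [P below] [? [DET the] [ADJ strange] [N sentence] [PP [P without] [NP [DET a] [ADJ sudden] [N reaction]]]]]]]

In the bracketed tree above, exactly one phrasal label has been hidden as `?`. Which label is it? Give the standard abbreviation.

NP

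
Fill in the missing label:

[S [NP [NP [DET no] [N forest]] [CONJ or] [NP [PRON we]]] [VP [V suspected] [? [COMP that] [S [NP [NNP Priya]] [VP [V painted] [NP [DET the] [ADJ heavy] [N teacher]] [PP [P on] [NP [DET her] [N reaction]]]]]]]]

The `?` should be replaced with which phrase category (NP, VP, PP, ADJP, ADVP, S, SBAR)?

SBAR

A constituent whose immediate children are COMP 'that', S is a subordinate clause: SBAR.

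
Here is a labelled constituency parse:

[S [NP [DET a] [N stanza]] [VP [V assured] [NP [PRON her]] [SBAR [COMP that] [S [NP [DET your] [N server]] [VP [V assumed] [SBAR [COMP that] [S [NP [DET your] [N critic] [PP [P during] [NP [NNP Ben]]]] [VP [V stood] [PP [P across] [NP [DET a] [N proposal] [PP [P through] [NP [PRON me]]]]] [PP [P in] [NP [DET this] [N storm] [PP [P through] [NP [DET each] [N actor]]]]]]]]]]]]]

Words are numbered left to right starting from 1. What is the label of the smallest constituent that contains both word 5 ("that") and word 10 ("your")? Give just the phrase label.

Both words fall inside [SBAR that your server assumed that your critic during Ben stood across a proposal through me in this storm through each actor] (words 5–25), and no smaller constituent contains them both. Label: SBAR.

SBAR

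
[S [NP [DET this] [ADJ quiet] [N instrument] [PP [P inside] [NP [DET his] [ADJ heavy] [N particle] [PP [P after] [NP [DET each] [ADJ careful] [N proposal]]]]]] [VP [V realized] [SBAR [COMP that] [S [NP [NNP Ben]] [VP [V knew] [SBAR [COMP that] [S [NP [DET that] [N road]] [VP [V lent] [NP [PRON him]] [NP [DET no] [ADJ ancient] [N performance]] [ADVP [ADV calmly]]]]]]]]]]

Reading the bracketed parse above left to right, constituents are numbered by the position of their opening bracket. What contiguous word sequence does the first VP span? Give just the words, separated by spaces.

realized that Ben knew that that road lent him no ancient performance calmly

In left-to-right order the VP constituents are "realized that Ben knew that that road lent him no ancient performance calmly"; "knew that that road lent him no ancient performance calmly"; "lent him no ancient performance calmly". Number 1 is "realized that Ben knew that that road lent him no ancient performance calmly".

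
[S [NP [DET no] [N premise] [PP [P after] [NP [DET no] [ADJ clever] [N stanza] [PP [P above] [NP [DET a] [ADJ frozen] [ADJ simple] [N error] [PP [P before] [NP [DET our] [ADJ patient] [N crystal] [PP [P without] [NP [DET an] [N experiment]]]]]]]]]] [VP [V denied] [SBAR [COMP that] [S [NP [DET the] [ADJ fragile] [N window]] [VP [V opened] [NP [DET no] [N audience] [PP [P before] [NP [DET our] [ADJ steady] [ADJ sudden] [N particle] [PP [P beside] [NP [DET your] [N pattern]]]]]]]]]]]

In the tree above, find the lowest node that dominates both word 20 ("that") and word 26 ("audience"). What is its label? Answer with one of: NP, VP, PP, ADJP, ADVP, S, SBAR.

SBAR

The smallest bracket enclosing both words is [SBAR that the fragile window opened no audience before our steady sudden particle beside your pattern], so the label is SBAR.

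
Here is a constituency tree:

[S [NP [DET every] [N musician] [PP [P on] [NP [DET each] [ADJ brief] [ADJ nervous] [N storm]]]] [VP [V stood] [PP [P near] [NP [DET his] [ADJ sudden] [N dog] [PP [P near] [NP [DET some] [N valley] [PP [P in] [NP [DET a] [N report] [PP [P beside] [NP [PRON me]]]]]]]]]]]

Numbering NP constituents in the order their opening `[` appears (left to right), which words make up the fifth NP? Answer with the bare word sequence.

Opening `[NP` markers occur at word positions 1, 4, 10, 14, 17, 20; the fifth of these opens the constituent [NP a report beside me].

a report beside me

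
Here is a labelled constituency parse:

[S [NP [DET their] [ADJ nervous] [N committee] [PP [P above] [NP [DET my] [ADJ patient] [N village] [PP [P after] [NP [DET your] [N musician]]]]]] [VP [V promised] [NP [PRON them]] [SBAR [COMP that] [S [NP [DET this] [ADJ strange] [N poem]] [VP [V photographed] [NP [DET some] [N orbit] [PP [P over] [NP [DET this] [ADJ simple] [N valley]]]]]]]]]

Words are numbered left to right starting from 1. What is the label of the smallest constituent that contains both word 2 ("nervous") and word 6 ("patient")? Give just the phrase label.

Word 2 lies under S → NP → ADJ; word 6 lies under S → NP → PP → NP → ADJ. The lowest shared node is the NP.

NP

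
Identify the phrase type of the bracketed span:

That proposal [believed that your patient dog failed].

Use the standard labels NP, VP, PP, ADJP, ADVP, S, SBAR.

VP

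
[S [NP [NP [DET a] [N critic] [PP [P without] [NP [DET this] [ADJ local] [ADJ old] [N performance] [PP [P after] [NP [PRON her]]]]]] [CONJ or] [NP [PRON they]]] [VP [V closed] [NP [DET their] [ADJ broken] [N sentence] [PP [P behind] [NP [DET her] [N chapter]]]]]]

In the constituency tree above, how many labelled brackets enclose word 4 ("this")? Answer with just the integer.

6

Counting open brackets not yet closed at "this": [S [NP [NP [PP [NP [DET = 6.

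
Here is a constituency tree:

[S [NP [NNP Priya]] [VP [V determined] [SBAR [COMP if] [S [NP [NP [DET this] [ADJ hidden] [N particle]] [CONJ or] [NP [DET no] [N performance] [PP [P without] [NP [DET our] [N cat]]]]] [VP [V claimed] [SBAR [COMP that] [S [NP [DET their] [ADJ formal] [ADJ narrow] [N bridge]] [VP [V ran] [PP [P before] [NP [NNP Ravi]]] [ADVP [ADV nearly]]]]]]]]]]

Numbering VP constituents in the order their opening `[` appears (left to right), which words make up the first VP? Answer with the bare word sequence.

determined if this hidden particle or no performance without our cat claimed that their formal narrow bridge ran before Ravi nearly

Opening `[VP` markers occur at word positions 2, 13, 19; the first of these opens the constituent [VP determined if this hidden particle or no performance without our cat claimed that their formal narrow bridge ran before Ravi nearly].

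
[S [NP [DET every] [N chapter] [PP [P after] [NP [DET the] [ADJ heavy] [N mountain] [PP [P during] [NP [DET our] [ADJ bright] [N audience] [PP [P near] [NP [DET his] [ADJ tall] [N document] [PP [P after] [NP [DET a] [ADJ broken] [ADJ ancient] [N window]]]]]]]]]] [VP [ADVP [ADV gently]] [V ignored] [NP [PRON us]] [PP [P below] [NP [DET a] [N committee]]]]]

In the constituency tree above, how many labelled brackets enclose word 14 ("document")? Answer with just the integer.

9

The word sits inside N, which is inside NP, inside PP, inside NP, inside PP, inside NP, inside PP, inside NP, inside S — 9 brackets in all.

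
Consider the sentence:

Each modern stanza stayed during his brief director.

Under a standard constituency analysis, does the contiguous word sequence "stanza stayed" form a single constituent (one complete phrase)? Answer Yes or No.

No

The smallest constituent containing the whole sequence is the clause [S each modern stanza stayed during his brief director], but the sequence is only part of it — it straddles the boundary between noun phrase "each modern stanza" and verb phrase "stayed during his brief director".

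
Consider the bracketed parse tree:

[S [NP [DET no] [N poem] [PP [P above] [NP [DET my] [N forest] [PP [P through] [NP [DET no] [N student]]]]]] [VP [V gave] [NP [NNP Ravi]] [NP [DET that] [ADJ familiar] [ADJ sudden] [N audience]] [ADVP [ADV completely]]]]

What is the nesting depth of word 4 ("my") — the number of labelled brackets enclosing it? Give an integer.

Path from the root down to the word: S → NP → PP → NP → DET. That is 5 enclosing brackets.

5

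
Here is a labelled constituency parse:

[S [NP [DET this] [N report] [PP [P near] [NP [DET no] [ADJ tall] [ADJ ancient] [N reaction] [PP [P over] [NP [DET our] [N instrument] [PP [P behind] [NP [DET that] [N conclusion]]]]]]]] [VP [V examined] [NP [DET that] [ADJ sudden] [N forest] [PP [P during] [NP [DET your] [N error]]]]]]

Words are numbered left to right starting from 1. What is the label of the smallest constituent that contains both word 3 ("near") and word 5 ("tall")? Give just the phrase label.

PP

Word 3 lies under S → NP → PP → P; word 5 lies under S → NP → PP → NP → ADJ. The lowest shared node is the PP.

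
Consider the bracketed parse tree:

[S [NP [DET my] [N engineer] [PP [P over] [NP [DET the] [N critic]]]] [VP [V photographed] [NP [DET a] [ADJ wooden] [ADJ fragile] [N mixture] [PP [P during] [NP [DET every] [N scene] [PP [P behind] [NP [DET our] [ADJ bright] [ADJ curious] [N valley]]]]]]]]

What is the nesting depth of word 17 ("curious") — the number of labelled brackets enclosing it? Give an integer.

Counting open brackets not yet closed at "curious": [S [VP [NP [PP [NP [PP [NP [ADJ = 8.

8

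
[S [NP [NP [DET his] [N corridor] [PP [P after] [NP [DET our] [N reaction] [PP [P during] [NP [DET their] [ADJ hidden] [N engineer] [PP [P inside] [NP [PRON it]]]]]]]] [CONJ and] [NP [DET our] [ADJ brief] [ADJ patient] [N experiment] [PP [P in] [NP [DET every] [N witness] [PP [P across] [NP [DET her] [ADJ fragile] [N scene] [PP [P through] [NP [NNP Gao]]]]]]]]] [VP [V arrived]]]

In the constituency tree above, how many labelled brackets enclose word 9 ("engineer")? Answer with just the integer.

8

Path from the root down to the word: S → NP → NP → PP → NP → PP → NP → N. That is 8 enclosing brackets.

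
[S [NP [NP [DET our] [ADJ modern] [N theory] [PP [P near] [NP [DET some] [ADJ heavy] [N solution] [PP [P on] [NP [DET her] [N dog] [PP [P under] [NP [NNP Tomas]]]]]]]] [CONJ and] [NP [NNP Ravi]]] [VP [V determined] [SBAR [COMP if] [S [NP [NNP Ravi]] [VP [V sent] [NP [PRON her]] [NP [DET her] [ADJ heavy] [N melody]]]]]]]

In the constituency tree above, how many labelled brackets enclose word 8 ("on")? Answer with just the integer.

The word sits inside P, which is inside PP, inside NP, inside PP, inside NP, inside NP, inside S — 7 brackets in all.

7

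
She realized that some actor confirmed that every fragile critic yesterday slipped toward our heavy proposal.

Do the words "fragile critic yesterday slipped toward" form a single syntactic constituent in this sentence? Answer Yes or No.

No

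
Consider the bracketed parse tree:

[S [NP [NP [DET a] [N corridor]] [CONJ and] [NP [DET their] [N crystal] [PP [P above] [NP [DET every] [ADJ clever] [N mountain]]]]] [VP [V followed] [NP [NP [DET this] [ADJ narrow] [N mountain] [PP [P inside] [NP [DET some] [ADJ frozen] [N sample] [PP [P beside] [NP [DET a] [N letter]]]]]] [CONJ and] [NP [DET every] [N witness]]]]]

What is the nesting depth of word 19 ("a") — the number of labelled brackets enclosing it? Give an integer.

9

Path from the root down to the word: S → VP → NP → NP → PP → NP → PP → NP → DET. That is 9 enclosing brackets.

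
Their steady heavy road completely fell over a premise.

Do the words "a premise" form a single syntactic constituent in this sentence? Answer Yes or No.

"a premise" is exactly the noun phrase [NP a premise], a complete constituent.

Yes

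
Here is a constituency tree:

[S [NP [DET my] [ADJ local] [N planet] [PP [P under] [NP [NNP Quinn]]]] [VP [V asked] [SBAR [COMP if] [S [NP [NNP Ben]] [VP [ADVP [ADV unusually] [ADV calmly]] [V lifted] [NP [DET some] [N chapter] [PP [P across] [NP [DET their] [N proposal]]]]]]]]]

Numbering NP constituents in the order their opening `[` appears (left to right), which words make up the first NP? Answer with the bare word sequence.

my local planet under Quinn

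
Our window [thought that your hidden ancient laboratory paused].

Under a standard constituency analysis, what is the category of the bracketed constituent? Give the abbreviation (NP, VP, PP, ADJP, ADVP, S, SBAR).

VP

"thought" is the head of the bracketed span, so the span is a verb phrase: VP.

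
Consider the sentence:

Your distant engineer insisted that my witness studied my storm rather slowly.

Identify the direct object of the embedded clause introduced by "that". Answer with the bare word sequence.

Within the embedded clause introduced by "that", the direct object of "studied" is "my storm".

my storm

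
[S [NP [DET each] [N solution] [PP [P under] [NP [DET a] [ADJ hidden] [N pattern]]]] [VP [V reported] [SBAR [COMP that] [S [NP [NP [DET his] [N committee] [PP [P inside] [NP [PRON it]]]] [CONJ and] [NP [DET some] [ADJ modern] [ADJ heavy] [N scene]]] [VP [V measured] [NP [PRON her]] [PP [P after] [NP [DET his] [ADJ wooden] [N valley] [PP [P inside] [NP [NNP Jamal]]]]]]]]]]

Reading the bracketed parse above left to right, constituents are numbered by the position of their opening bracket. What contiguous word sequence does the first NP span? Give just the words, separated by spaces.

each solution under a hidden pattern

The NP opening brackets appear, in order, over: "each solution under a hidden pattern"; "a hidden pattern"; "his committee inside it and some modern heavy scene"; "his committee inside it"; "it"; "some modern heavy scene"; "her"; "his wooden valley inside Jamal"; "Jamal". The first one spans "each solution under a hidden pattern".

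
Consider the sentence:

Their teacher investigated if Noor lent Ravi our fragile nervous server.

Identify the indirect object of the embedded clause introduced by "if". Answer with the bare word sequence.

Within the embedded clause introduced by "if", the indirect object of "lent" is "Ravi".

Ravi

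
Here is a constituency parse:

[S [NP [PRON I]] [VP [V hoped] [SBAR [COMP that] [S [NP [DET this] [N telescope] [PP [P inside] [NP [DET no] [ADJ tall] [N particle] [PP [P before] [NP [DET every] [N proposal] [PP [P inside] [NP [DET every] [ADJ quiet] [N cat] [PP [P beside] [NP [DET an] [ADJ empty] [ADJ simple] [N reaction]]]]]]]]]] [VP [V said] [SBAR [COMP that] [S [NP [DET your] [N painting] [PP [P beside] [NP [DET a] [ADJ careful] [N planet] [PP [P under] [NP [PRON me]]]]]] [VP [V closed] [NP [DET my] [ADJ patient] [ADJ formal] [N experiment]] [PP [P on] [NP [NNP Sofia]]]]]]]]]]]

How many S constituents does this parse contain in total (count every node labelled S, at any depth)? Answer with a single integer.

3

Listing each S by its span: [S I hoped that this telescope inside no tall particle before every proposal inside every quiet cat beside an empty simple reaction said that your painting beside a careful planet under me closed my patient formal experiment on Sofia]; [S this telescope inside no tall particle before every proposal inside every quiet cat beside an empty simple reaction said that your painting beside a careful planet under me closed my patient formal experiment on Sofia]; [S your painting beside a careful planet under me closed my patient formal experiment on Sofia] — that makes 3.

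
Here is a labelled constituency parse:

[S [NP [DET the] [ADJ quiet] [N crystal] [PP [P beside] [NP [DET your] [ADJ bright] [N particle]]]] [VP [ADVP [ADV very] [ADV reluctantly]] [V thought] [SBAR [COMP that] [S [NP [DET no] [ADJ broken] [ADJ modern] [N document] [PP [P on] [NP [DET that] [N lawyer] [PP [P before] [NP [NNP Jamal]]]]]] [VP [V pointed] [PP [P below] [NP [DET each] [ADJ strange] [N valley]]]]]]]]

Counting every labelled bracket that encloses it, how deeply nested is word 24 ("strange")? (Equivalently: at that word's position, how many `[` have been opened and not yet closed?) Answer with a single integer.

Counting open brackets not yet closed at "strange": [S [VP [SBAR [S [VP [PP [NP [ADJ = 8.

8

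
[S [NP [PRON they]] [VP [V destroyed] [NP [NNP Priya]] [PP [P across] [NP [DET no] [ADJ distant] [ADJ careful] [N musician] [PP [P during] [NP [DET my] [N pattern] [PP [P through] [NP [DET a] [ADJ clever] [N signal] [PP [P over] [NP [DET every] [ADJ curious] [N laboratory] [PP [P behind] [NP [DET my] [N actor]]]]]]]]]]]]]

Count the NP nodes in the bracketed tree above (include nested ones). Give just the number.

Scanning left to right, an opening `[NP` appears at word positions 1, 3, 5, 10, 13, 17, 21 — 7 in total.

7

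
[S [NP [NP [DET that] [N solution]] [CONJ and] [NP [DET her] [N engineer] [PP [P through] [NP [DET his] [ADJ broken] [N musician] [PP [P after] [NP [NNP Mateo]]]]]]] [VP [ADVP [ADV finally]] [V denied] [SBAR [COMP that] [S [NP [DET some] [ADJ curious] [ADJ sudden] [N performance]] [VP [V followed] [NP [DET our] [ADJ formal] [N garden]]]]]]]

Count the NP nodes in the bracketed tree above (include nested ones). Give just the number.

The NP constituents are: [NP that solution and her engineer through his broken musician after Mateo]; [NP that solution]; [NP her engineer through his broken musician after Mateo]; [NP his broken musician after Mateo]; [NP Mateo]; [NP some curious sudden performance] …. Total: 7.

7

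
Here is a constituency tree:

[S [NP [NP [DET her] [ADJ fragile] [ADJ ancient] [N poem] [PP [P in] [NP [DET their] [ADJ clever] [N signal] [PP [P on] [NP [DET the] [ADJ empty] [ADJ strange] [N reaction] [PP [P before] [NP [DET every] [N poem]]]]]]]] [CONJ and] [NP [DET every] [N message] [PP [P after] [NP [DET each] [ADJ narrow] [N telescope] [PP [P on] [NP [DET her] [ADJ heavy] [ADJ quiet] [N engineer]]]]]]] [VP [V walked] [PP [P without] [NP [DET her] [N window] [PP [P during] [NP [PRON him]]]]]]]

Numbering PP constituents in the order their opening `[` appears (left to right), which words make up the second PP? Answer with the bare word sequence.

on the empty strange reaction before every poem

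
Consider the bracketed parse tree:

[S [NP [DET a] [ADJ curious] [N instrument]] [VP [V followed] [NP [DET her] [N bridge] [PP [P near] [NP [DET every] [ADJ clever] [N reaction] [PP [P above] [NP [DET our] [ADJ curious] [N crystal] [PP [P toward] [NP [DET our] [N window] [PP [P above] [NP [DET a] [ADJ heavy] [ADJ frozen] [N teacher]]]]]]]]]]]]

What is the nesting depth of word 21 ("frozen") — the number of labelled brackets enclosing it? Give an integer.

The word sits inside ADJ, which is inside NP, inside PP, inside NP, inside PP, inside NP, inside PP, inside NP, inside PP, inside NP, inside VP, inside S — 12 brackets in all.

12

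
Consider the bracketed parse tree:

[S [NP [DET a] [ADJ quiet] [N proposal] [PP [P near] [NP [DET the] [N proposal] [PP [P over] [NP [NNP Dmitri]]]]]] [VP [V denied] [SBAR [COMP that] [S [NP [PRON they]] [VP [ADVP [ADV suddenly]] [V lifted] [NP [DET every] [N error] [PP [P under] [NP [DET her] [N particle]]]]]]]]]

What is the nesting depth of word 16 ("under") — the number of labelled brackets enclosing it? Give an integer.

8

Path from the root down to the word: S → VP → SBAR → S → VP → NP → PP → P. That is 8 enclosing brackets.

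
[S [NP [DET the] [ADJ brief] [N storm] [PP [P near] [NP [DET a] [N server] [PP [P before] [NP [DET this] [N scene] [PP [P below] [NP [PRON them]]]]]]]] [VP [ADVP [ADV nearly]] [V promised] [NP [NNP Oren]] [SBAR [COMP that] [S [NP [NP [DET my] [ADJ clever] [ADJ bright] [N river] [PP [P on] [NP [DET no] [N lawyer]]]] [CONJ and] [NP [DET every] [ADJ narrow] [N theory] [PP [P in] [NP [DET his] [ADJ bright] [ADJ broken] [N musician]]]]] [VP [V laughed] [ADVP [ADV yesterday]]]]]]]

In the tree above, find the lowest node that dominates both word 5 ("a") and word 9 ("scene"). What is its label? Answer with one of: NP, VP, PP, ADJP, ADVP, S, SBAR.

Word 5 lies under S → NP → PP → NP → DET; word 9 lies under S → NP → PP → NP → PP → NP → N. The lowest shared node is the NP.

NP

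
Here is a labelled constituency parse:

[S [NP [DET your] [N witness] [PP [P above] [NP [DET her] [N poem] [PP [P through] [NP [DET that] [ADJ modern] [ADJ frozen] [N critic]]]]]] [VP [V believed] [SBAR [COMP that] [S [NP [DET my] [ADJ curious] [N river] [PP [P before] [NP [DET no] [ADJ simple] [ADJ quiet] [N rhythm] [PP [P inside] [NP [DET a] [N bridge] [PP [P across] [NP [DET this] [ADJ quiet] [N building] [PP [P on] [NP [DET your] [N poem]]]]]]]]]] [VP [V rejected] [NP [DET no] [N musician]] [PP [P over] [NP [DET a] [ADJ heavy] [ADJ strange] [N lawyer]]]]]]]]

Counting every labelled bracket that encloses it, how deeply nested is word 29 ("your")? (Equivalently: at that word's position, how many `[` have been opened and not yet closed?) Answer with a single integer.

14

Path from the root down to the word: S → VP → SBAR → S → NP → PP → NP → PP → NP → PP → NP → PP → NP → DET. That is 14 enclosing brackets.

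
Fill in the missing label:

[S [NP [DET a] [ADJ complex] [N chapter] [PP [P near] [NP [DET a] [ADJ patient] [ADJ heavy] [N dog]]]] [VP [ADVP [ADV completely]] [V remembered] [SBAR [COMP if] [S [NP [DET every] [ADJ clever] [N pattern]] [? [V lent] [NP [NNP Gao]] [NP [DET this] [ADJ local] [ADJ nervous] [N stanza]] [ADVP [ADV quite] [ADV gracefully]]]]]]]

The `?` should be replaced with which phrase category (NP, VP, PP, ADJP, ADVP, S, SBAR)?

VP

Looking at what the `?` directly dominates — V 'lent', NP, NP, ADVP — this is a verb phrase (VP).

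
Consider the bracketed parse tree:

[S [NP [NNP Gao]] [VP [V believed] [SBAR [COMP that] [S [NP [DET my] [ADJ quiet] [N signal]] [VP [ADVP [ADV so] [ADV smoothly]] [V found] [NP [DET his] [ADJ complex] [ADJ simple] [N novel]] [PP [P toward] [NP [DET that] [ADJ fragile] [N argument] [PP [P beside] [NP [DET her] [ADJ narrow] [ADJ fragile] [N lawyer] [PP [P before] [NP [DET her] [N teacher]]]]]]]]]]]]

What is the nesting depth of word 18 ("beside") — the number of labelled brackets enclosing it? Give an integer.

9

Path from the root down to the word: S → VP → SBAR → S → VP → PP → NP → PP → P. That is 9 enclosing brackets.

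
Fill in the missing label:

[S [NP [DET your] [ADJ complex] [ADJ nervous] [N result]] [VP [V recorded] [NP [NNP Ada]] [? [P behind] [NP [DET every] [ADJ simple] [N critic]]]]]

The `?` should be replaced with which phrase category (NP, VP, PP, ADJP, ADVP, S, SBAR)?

Looking at what the `?` directly dominates — P 'behind', NP — this is a prepositional phrase (PP).

PP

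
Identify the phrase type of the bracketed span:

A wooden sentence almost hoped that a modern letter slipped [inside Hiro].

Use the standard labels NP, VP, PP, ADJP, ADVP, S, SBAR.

PP

The span is built around the preposition "inside" — a prepositional phrase (PP).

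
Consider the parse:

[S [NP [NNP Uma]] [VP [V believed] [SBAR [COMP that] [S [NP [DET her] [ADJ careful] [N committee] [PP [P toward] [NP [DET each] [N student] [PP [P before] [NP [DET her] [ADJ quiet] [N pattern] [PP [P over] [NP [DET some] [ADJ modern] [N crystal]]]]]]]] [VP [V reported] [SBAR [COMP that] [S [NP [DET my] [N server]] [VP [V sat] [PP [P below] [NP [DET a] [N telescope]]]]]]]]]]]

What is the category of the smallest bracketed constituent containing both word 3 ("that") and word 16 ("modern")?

SBAR

The smallest bracket enclosing both words is [SBAR that her careful committee toward each student before her quiet pattern over some modern crystal reported that my server sat below a telescope], so the label is SBAR.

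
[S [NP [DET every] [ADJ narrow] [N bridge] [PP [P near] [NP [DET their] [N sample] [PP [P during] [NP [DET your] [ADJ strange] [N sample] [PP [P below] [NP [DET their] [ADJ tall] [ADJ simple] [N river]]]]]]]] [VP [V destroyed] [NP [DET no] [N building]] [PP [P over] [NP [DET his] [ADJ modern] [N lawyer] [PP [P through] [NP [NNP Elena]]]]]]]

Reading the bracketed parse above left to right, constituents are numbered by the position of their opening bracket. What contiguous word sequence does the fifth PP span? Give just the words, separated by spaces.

In left-to-right order the PP constituents are "near their sample during your strange sample below their tall simple river"; "during your strange sample below their tall simple river"; "below their tall simple river"; "over his modern lawyer through Elena"; "through Elena". Number 5 is "through Elena".

through Elena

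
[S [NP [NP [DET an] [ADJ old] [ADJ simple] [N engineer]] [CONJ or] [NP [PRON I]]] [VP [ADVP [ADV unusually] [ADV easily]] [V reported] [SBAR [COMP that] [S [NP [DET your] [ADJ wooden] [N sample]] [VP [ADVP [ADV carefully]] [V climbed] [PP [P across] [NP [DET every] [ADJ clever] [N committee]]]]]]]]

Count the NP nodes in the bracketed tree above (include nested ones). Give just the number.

The NP constituents are: [NP an old simple engineer or I]; [NP an old simple engineer]; [NP I]; [NP your wooden sample]; [NP every clever committee]. Total: 5.

5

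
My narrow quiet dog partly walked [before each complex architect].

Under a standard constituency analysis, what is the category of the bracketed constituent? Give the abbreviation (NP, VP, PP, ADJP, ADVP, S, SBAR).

"before" is the head of the bracketed span, so the span is a prepositional phrase: PP.

PP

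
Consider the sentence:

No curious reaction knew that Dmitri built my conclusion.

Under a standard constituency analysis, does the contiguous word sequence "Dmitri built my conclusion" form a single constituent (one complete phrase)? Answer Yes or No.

These words form the whole clause headed by "built", so yes — one constituent.

Yes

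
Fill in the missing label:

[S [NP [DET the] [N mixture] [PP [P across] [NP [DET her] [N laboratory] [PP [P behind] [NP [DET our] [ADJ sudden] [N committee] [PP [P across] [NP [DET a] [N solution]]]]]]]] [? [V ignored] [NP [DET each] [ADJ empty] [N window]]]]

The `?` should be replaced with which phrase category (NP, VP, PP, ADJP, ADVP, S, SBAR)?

VP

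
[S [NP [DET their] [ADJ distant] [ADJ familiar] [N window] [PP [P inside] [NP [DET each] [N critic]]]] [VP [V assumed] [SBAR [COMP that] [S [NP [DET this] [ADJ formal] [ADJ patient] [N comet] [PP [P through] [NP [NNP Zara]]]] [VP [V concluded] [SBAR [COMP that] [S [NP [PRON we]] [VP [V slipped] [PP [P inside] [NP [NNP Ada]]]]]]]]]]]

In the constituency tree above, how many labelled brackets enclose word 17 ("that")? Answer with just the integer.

7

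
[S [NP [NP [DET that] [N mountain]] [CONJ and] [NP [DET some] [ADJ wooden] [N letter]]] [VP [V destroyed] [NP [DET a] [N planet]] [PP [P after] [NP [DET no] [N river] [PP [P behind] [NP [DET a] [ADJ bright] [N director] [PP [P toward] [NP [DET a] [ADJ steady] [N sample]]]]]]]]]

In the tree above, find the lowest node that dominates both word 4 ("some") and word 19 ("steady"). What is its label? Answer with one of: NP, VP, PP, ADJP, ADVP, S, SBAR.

S

Both words fall inside [S that mountain and some wooden letter destroyed a planet after no river behind a bright director toward a steady sample] (words 1–20), and no smaller constituent contains them both. Label: S.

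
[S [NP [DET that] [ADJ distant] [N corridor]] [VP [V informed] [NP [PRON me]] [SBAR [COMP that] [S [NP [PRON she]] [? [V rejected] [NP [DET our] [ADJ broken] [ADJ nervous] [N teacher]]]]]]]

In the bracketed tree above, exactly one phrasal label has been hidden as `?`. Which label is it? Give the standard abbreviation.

A constituent whose immediate children are V 'rejected', NP is a verb phrase: VP.

VP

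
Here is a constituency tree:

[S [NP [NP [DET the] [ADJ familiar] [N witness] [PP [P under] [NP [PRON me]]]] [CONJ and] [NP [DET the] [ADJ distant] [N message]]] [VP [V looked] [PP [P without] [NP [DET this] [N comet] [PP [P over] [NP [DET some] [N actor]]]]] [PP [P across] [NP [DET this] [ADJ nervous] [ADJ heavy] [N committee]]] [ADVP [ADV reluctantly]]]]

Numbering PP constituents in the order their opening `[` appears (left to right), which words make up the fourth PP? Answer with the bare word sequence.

The PP opening brackets appear, in order, over: "under me"; "without this comet over some actor"; "over some actor"; "across this nervous heavy committee". The fourth one spans "across this nervous heavy committee".

across this nervous heavy committee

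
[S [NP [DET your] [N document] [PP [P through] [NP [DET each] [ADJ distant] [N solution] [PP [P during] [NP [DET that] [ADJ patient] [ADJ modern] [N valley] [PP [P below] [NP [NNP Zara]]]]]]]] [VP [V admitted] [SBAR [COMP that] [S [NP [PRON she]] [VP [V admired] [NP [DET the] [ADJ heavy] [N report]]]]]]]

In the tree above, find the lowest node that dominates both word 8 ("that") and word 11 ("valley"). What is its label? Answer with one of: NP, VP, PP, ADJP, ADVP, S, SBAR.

NP

Both words fall inside [NP that patient modern valley below Zara] (words 8–13), and no smaller constituent contains them both. Label: NP.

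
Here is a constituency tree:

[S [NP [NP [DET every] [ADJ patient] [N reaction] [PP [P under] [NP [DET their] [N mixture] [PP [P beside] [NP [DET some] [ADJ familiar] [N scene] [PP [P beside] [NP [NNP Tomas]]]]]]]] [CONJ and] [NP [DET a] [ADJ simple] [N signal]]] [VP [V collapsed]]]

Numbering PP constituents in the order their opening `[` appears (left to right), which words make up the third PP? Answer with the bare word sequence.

In left-to-right order the PP constituents are "under their mixture beside some familiar scene beside Tomas"; "beside some familiar scene beside Tomas"; "beside Tomas". Number 3 is "beside Tomas".

beside Tomas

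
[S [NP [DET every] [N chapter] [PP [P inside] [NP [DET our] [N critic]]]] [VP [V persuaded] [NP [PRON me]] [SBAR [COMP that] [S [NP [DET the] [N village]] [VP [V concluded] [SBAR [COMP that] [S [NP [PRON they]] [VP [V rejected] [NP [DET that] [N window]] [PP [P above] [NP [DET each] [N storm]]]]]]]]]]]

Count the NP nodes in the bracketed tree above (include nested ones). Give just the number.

Scanning left to right, an opening `[NP` appears at word positions 1, 4, 7, 9, 13, 15, 18 — 7 in total.

7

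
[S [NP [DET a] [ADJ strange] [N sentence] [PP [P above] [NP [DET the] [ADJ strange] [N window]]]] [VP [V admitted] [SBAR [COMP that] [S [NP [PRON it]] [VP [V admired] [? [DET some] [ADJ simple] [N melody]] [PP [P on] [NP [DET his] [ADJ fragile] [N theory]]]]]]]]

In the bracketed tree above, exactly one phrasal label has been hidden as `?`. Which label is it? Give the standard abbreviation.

NP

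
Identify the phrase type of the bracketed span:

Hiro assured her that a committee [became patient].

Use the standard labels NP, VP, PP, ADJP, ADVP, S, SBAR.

VP

The span is built around the verb "became" — a verb phrase (VP).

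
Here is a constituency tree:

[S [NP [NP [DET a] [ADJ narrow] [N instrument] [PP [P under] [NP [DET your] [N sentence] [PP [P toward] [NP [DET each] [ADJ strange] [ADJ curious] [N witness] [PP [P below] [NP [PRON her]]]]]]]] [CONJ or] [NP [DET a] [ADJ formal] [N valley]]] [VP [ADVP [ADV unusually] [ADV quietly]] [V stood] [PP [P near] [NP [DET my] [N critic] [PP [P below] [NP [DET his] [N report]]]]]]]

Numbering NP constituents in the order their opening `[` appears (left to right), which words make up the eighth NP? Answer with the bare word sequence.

his report

In left-to-right order the NP constituents are "a narrow instrument under your sentence toward each strange curious witness below her or a formal valley"; "a narrow instrument under your sentence toward each strange curious witness below her"; "your sentence toward each strange curious witness below her"; "each strange curious witness below her"; "her"; "a formal valley"; "my critic below his report"; "his report". Number 8 is "his report".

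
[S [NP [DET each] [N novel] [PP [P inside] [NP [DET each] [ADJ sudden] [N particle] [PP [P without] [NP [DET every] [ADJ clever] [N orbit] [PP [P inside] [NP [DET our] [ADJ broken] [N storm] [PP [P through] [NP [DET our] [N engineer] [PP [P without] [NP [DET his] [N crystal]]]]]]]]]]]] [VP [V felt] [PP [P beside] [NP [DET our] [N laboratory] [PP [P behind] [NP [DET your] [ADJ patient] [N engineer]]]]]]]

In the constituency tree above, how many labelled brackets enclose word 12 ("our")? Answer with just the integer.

Path from the root down to the word: S → NP → PP → NP → PP → NP → PP → NP → DET. That is 9 enclosing brackets.

9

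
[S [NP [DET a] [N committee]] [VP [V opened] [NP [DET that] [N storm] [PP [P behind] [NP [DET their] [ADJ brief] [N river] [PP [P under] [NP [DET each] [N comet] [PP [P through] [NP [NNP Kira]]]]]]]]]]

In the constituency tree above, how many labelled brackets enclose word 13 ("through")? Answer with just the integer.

The word sits inside P, which is inside PP, inside NP, inside PP, inside NP, inside PP, inside NP, inside VP, inside S — 9 brackets in all.

9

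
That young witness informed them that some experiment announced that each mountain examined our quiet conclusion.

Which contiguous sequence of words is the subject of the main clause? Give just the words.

that young witness

In the main clause the verb is "informed"; the NP preceding it, "that young witness", is the subject.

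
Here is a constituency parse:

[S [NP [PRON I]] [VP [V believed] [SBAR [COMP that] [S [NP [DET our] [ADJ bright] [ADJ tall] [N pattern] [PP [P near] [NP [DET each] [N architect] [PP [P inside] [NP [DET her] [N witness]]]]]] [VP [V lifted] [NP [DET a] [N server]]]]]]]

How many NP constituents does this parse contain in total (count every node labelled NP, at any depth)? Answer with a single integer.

5

Listing each NP by its span: [NP I]; [NP our bright tall pattern near each architect inside her witness]; [NP each architect inside her witness]; [NP her witness]; [NP a server] — that makes 5.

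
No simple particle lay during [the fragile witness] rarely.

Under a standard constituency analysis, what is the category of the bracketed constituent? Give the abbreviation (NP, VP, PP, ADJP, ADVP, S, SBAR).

NP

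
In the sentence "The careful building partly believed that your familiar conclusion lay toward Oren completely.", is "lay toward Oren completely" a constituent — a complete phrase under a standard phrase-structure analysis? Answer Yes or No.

These words form the whole verb phrase headed by "lay", so yes — one constituent.

Yes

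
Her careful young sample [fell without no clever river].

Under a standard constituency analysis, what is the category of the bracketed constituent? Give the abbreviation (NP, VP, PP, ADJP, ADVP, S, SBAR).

The span is built around the verb "fell" — a verb phrase (VP).

VP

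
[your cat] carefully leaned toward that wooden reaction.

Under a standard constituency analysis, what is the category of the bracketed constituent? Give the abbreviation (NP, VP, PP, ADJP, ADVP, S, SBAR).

NP

The span is built around the noun "cat" — a noun phrase (NP).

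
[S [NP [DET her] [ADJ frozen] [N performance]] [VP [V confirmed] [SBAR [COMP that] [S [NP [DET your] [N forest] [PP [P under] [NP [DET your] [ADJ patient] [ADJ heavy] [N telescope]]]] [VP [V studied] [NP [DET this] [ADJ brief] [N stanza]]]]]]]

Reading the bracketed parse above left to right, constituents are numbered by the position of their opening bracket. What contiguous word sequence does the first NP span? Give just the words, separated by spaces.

her frozen performance

In left-to-right order the NP constituents are "her frozen performance"; "your forest under your patient heavy telescope"; "your patient heavy telescope"; "this brief stanza". Number 1 is "her frozen performance".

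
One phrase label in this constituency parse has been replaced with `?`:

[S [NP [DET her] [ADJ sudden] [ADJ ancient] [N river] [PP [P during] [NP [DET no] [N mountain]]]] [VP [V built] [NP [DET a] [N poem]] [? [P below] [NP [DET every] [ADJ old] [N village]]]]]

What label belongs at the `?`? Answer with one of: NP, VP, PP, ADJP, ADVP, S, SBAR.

PP

The `?` node immediately contains: P 'below', NP. That is the internal structure of a prepositional phrase, so the label is PP.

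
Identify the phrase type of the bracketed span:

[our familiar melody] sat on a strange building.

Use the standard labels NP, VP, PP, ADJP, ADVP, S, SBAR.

The bracketed span "our familiar melody" is headed by "melody", making it a noun phrase (NP).

NP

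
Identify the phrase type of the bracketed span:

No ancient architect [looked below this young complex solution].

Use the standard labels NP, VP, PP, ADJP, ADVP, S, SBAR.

VP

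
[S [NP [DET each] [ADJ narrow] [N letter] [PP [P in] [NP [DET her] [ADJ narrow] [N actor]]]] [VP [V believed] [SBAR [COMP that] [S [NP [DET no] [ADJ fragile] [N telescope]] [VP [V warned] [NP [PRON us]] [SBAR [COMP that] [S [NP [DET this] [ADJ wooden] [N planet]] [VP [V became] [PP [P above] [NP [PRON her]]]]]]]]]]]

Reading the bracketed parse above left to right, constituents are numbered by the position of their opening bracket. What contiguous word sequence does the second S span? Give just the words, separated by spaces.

The S opening brackets appear, in order, over: "each narrow letter in her narrow actor believed that no fragile telescope warned us that this wooden planet became above her"; "no fragile telescope warned us that this wooden planet became above her"; "this wooden planet became above her". The second one spans "no fragile telescope warned us that this wooden planet became above her".

no fragile telescope warned us that this wooden planet became above her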